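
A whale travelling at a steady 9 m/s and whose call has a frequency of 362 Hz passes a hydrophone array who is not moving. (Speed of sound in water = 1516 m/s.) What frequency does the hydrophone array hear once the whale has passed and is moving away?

360 Hz

Receding: f₂ = f · v/(v + v_s) = 362 × 1516/1525 ≈ 360 Hz.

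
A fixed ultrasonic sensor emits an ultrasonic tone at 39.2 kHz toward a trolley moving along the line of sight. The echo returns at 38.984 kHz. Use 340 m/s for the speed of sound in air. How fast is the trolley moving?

Double Doppler shift off a moving reflector: f₂ = f₀ · (v + u)/(v − u) (u > 0 toward emitter).
Rearranging, u = v · (f₂ − f₀)/(f₂ + f₀) = 340 × -0.216/78.184 ≈ -0.94 m/s.
So the trolley is moving at 0.94 m/s away from the emitter.

0.94 m/s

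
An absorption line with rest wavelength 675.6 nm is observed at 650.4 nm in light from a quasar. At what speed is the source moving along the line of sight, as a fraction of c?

0.038c

λ'/λ₀ = 0.9627 < 1 (blueshift), so the source is approaching.
λ'/λ₀ = √((1 − β)/(1 + β)) for an approaching source ⇒ β = (1 − r²)/(1 + r²) with r = λ'/λ₀.
β = (1 − 0.9268)/(1 + 0.9268) ≈ 0.038.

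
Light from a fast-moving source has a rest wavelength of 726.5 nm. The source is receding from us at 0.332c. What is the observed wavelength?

Relativistic Doppler for wavelength: λ' = λ₀ · √((1 + β)/(1 − β)).
λ' = 726.5 × √(1.3320/0.6680) = 726.5 × 1.41209 ≈ 1025.9 nm.

1025.9 nm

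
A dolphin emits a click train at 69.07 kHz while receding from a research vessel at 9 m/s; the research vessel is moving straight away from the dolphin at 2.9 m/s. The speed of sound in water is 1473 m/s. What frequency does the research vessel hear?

68.5 kHz

With source receding and observer receding, f' = f · (v − v_o)/(v + v_s).
f' = 69.07 × (1473 − 2.9)/(1473 + 9) = 69.07 × 1470.1/1482 ≈ 68.5 kHz.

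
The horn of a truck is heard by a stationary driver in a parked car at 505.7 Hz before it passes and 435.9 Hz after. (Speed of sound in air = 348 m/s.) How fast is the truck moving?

f₁/f₂ = (v + v_s)/(v − v_s), so v_s = v · (f₁ − f₂)/(f₁ + f₂).
v_s = 348 × (505.7 − 435.9)/(505.7 + 435.9) = 348 × 69.8/941.6 ≈ 26 m/s.

26 m/s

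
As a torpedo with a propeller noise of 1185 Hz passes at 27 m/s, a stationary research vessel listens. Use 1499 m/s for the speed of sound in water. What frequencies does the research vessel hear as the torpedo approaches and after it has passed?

1207 Hz approaching; 1164 Hz receding

Approaching: f₁ = f · v/(v − v_s) = 1185 × 1499/1472 ≈ 1207 Hz.
Receding: f₂ = f · v/(v + v_s) = 1185 × 1499/1526 ≈ 1164 Hz.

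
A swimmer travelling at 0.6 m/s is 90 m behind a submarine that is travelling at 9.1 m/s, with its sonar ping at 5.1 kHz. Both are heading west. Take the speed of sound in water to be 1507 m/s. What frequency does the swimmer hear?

5.07 kHz

The swimmer is behind, so the submarine is moving away from it while the swimmer is moving toward the submarine.
Both move, so f' = f · (v + v_o)/(v + v_s).
f' = 5.1 × (1507 + 0.6)/(1507 + 9.1) = 5.1 × 1507.6/1516.1 ≈ 5.07 kHz.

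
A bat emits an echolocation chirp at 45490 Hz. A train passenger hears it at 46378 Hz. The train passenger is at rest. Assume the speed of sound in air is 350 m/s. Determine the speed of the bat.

6.7 m/s

f' > f, so the bat is approaching.
f' = f · v/(v − v_s) ⇒ v_s = v · |1 − f/f'|.
v_s = 350 × |1 − 45490/46378| = 350 × 0.01915 ≈ 6.7 m/s.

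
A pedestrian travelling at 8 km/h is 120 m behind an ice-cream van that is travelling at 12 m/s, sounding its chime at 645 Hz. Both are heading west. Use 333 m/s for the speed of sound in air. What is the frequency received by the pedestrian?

8 km/h = 2.222 m/s.
The pedestrian is behind, so the ice-cream van is moving away from it while the pedestrian is moving toward the ice-cream van.
General Doppler shift: f' = f · (v + v_o)/(v + v_s).
f' = 645 × (333 + 2.222)/(333 + 12) = 645 × 335.22/345 ≈ 627 Hz.

627 Hz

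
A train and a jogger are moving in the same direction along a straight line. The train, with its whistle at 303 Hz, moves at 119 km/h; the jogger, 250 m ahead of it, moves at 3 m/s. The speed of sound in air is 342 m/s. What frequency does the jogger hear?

119 km/h = 33.06 m/s.
The jogger is ahead, so the train is moving toward it while the jogger is moving away from the train.
General Doppler shift: f' = f · (v − v_o)/(v − v_s).
f' = 303 × (342 − 3)/(342 − 33.06) = 303 × 339/308.94 ≈ 332 Hz.

332 Hz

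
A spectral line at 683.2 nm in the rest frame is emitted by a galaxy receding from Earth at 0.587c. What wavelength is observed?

1339.2 nm

Relativistic Doppler for wavelength: λ' = λ₀ · √((1 + β)/(1 − β)).
λ' = 683.2 × √(1.5870/0.4130) = 683.2 × 1.96026 ≈ 1339.2 nm.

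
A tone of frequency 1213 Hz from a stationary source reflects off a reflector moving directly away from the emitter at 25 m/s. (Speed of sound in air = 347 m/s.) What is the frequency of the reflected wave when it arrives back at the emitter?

1050 Hz

The reflector first receives the wave as a moving observer: f₁ = f₀ · (v − u)/v = 1213 × (347 − 25)/347 ≈ 1126 Hz.
On reflection it acts as a source moving away from the stationary detector: f₂ = f₁ · v/(v + u) = 1126 × 347/372 ≈ 1050 Hz.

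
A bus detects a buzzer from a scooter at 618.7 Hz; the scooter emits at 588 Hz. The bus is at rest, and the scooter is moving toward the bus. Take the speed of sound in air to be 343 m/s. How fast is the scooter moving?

17.0 m/s

f' = f · v/(v − v_s) ⇒ v_s = v · |1 − f/f'|.
v_s = 343 × |1 − 588/618.7| = 343 × 0.04962 ≈ 17.0 m/s.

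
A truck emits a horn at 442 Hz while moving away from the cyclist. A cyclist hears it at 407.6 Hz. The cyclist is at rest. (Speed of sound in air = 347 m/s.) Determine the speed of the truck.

f' = f · v/(v + v_s) ⇒ v_s = v · |1 − f/f'|.
v_s = 347 × |1 − 442/407.6| = 347 × 0.0844 ≈ 29 m/s.

29 m/s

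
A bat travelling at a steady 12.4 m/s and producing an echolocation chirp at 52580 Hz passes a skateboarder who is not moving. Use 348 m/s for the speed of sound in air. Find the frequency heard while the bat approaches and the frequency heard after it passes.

Approaching: f₁ = f · v/(v − v_s) = 52580 × 348/335.6 ≈ 54523 Hz.
Receding: f₂ = f · v/(v + v_s) = 52580 × 348/360.4 ≈ 50771 Hz.

54523 Hz approaching; 50771 Hz receding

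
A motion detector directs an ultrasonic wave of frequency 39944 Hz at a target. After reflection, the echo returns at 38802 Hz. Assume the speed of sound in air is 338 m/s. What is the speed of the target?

4.9 m/s

Double Doppler shift off a moving reflector: f₂ = f₀ · (v + u)/(v − u) (u > 0 toward emitter).
Rearranging, u = v · (f₂ − f₀)/(f₂ + f₀) = 338 × -1142/78746 ≈ -4.9 m/s.
So the target is moving at 4.9 m/s away from the emitter.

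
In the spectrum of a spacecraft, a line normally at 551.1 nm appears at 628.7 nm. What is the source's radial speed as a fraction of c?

λ'/λ₀ = 1.1408 > 1 (redshift), so the source is receding.
λ'/λ₀ = √((1 + β)/(1 − β)) for a receding source ⇒ β = (r² − 1)/(r² + 1) with r = λ'/λ₀.
β = (1.3014 − 1)/(1.3014 + 1) ≈ 0.131.

0.131c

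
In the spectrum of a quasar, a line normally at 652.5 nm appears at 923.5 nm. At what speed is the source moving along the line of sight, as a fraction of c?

0.334c

λ'/λ₀ = 1.4153 > 1 (redshift), so the source is receding.
λ'/λ₀ = √((1 + β)/(1 − β)) for a receding source ⇒ β = (r² − 1)/(r² + 1) with r = λ'/λ₀.
β = (2.0031 − 1)/(2.0031 + 1) ≈ 0.334.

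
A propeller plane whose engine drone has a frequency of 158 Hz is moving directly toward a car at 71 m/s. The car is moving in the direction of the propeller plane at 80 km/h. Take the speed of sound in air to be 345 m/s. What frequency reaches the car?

212 Hz

80 km/h = 22.22 m/s.
General Doppler shift: f' = f · (v + v_o)/(v − v_s).
f' = 158 × (345 + 22.22)/(345 − 71) = 158 × 367.22/274 ≈ 212 Hz.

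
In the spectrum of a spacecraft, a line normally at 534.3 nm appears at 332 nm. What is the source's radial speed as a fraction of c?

λ'/λ₀ = 0.6214 < 1 (blueshift), so the source is approaching.
λ'/λ₀ = √((1 − β)/(1 + β)) for an approaching source ⇒ β = (1 − r²)/(1 + r²) with r = λ'/λ₀.
β = (1 − 0.3861)/(1 + 0.3861) ≈ 0.443.

0.443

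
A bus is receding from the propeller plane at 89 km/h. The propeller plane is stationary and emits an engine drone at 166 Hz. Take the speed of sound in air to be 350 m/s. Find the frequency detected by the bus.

154 Hz

89 km/h = 24.72 m/s.
Moving observer, stationary source: f' = f · (v − v_o)/v.
f' = 166 × (350 − 24.72)/350 = 166 × 325.28/350 ≈ 154 Hz.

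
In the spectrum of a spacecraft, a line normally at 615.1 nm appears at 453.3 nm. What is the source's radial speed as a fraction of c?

0.296c

λ'/λ₀ = 0.7370 < 1 (blueshift), so the source is approaching.
λ'/λ₀ = √((1 − β)/(1 + β)) for an approaching source ⇒ β = (1 − r²)/(1 + r²) with r = λ'/λ₀.
β = (1 − 0.5431)/(1 + 0.5431) ≈ 0.296.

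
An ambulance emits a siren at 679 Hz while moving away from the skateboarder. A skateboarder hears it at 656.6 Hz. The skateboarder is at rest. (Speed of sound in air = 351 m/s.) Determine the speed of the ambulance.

12.0 m/s

f' = f · v/(v + v_s) ⇒ v_s = v · |1 − f/f'|.
v_s = 351 × |1 − 679/656.6| = 351 × 0.03412 ≈ 12.0 m/s.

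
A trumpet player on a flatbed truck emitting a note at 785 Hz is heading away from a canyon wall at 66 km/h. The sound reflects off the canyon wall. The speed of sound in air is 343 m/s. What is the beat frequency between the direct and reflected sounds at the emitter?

80 Hz

66 km/h = 18.33 m/s.
The canyon wall receives the sound from a moving source: f₁ = f₀ · v/(v + v_e) = 785 × 343/361.33 ≈ 745.2 Hz.
On the return leg the trumpet player on a flatbed truck is a moving observer: f₂ = f₁ · (v − v_e)/v = 745.2 × 324.67/343 ≈ 705.3 Hz.
Equivalently f₂ = f₀ · (v − v_e)/(v + v_e).
Beat against the emitted tone: |f₂ − f₀| = 2v_e·f₀/(v + v_e) = 2 × 18.33 × 785/361.33 ≈ 80 Hz.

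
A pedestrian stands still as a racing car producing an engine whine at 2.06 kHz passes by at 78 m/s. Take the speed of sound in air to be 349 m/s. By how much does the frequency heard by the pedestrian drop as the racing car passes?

Approaching: f₁ = f · v/(v − v_s) = 2.06 × 349/271 ≈ 2.653 kHz.
Receding: f₂ = f · v/(v + v_s) = 2.06 × 349/427 ≈ 1.684 kHz.
Drop: f₁ − f₂ = 2f·v·v_s/(v² − v_s²) = 2 × 2.06 × 349 × 78/(349² − 78²) ≈ 0.969 kHz.

0.969 kHz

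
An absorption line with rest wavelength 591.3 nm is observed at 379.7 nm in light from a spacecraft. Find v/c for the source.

λ'/λ₀ = 0.6421 < 1 (blueshift), so the source is approaching.
λ'/λ₀ = √((1 − β)/(1 + β)) for an approaching source ⇒ β = (1 − r²)/(1 + r²) with r = λ'/λ₀.
β = (1 − 0.4123)/(1 + 0.4123) ≈ 0.416.

0.416c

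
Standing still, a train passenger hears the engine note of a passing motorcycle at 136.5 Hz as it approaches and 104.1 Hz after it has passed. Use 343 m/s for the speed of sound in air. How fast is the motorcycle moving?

f₁/f₂ = (v + v_s)/(v − v_s), so v_s = v · (f₁ − f₂)/(f₁ + f₂).
v_s = 343 × (136.5 − 104.1)/(136.5 + 104.1) = 343 × 32.4/240.6 ≈ 46 m/s.

46 m/s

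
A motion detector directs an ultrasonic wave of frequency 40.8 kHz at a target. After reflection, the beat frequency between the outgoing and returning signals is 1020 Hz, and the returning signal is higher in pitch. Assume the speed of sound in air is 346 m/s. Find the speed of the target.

4.3 m/s

Double Doppler shift off a moving reflector: f₂ = f₀ · (v + u)/(v − u) (u > 0 toward emitter).
Returning signal is higher, so f₂ = f₀ + Δf = 40800 + 1020 = 41820 Hz.
Rearranging, u = v · (f₂ − f₀)/(f₂ + f₀) = 346 × 1020/82620 ≈ 4.3 m/s.
So the target is moving at 4.3 m/s toward the emitter.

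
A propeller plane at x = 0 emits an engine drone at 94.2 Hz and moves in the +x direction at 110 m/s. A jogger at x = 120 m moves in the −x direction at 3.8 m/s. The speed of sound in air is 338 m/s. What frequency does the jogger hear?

141 Hz

The observer lies on the +x side, so the source is heading toward the observer and the observer is heading toward the source.
With source approaching and observer approaching, f' = f · (v + v_o)/(v − v_s).
f' = 94.2 × (338 + 3.8)/(338 − 110) = 94.2 × 341.8/228 ≈ 141 Hz.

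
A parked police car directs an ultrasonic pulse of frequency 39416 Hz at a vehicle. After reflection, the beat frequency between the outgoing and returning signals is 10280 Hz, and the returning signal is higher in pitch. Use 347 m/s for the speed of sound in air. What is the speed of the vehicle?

Double Doppler shift off a moving reflector: f₂ = f₀ · (v + u)/(v − u) (u > 0 toward emitter).
Returning signal is higher, so f₂ = f₀ + Δf = 39416 + 10280 = 49696 Hz.
Rearranging, u = v · (f₂ − f₀)/(f₂ + f₀) = 347 × 10280/89112 ≈ 40 m/s.
So the vehicle is moving at 40 m/s toward the emitter.

40 m/s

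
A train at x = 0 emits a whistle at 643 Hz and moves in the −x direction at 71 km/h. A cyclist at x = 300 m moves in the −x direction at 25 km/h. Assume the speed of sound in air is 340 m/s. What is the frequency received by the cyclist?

71 km/h = 19.72 m/s; 25 km/h = 6.944 m/s.
The observer lies on the +x side, so the source is heading away from the observer and the observer is heading toward the source.
Both move, so f' = f · (v + v_o)/(v + v_s).
f' = 643 × (340 + 6.944)/(340 + 19.72) = 643 × 346.94/359.72 ≈ 620 Hz.

620 Hz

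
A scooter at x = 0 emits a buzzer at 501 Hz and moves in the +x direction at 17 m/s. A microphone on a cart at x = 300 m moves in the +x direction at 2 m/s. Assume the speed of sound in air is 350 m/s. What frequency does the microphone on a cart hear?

524 Hz

The observer lies on the +x side, so the source is heading toward the observer and the observer is heading away from the source.
Both move, so f' = f · (v − v_o)/(v − v_s).
f' = 501 × (350 − 2)/(350 − 17) = 501 × 348/333 ≈ 524 Hz.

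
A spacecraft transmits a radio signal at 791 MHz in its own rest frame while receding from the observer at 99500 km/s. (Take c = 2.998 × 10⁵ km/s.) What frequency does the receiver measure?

β = v/c = 99500/299800 = 0.3319.
Relativistic Doppler for frequency: f' = f₀ · √((1 − β)/(1 + β)).
f' = 791 × √(0.6681/1.3319) = 791 × 0.70826 ≈ 560.2 MHz.

560.2 MHz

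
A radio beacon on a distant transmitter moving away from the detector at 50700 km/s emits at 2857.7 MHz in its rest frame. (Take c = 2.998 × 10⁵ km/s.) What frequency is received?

β = v/c = 50700/299800 = 0.1691.
Relativistic Doppler for frequency: f' = f₀ · √((1 − β)/(1 + β)).
f' = 2857.7 × √(0.8309/1.1691) = 2857.7 × 0.84303 ≈ 2409.1 MHz.

2409.1 MHz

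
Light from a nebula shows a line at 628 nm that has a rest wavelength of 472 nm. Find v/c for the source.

0.278c

λ'/λ₀ = 1.3305 > 1 (redshift), so the source is receding.
λ'/λ₀ = √((1 + β)/(1 − β)) for a receding source ⇒ β = (r² − 1)/(r² + 1) with r = λ'/λ₀.
β = (1.7703 − 1)/(1.7703 + 1) ≈ 0.278.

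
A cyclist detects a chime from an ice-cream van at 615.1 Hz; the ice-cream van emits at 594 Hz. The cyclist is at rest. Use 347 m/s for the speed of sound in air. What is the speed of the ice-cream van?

11.9 m/s

f' > f, so the ice-cream van is approaching.
f' = f · v/(v − v_s) ⇒ v_s = v · |1 − f/f'|.
v_s = 347 × |1 − 594/615.1| = 347 × 0.0343 ≈ 11.9 m/s.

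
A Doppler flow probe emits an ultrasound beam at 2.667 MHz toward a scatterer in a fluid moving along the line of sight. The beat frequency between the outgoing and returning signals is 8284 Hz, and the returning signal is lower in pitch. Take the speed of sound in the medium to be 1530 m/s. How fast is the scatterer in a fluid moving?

2.38 m/s

Double Doppler shift off a moving reflector: f₂ = f₀ · (v + u)/(v − u) (u > 0 toward emitter).
Returning signal is lower, so f₂ = f₀ − Δf = 2667000 − 8284 = 2658716 Hz.
Rearranging, u = v · (f₂ − f₀)/(f₂ + f₀) = 1530 × -8284/5325716 ≈ -2.38 m/s.
So the scatterer in a fluid is moving at 2.38 m/s away from the emitter.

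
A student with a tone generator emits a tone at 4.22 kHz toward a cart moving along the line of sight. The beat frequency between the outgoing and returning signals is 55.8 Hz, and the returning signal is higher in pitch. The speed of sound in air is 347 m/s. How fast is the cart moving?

Double Doppler shift off a moving reflector: f₂ = f₀ · (v + u)/(v − u) (u > 0 toward emitter).
Returning signal is higher, so f₂ = f₀ + Δf = 4220 + 55.8 = 4275.8 Hz.
Rearranging, u = v · (f₂ − f₀)/(f₂ + f₀) = 347 × 55.8/8495.8 ≈ 2.28 m/s.
So the cart is moving at 2.28 m/s toward the emitter.

2.28 m/s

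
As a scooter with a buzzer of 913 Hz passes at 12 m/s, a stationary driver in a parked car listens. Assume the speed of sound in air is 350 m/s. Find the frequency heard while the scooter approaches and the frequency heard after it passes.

945 Hz approaching; 883 Hz receding

Approaching: f₁ = f · v/(v − v_s) = 913 × 350/338 ≈ 945 Hz.
Receding: f₂ = f · v/(v + v_s) = 913 × 350/362 ≈ 883 Hz.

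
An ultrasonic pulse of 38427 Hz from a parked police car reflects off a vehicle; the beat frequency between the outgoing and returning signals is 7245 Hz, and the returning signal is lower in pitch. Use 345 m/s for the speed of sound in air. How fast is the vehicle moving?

Double Doppler shift off a moving reflector: f₂ = f₀ · (v + u)/(v − u) (u > 0 toward emitter).
Returning signal is lower, so f₂ = f₀ − Δf = 38427 − 7245 = 31182 Hz.
Rearranging, u = v · (f₂ − f₀)/(f₂ + f₀) = 345 × -7245/69609 ≈ -36 m/s.
So the vehicle is moving at 36 m/s away from the emitter.

36 m/s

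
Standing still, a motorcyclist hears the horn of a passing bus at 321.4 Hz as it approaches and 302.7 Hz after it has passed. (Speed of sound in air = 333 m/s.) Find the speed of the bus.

10.0 m/s

f₁/f₂ = (v + v_s)/(v − v_s), so v_s = v · (f₁ − f₂)/(f₁ + f₂).
v_s = 333 × (321.4 − 302.7)/(321.4 + 302.7) = 333 × 18.7/624.1 ≈ 10.0 m/s.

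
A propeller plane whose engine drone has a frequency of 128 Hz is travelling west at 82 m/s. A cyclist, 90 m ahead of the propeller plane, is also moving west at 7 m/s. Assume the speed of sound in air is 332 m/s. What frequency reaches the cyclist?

The cyclist is ahead, so the propeller plane is moving toward it while the cyclist is moving away from the propeller plane.
General Doppler shift: f' = f · (v − v_o)/(v − v_s).
f' = 128 × (332 − 7)/(332 − 82) = 128 × 325/250 ≈ 166 Hz.

166 Hz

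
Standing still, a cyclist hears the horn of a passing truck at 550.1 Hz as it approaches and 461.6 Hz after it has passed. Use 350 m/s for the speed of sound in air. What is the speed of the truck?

f₁/f₂ = (v + v_s)/(v − v_s), so v_s = v · (f₁ − f₂)/(f₁ + f₂).
v_s = 350 × (550.1 − 461.6)/(550.1 + 461.6) = 350 × 88.5/1011.7 ≈ 31 m/s.

31 m/s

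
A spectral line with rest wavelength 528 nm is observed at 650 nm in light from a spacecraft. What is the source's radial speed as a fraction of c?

λ'/λ₀ = 1.2311 > 1 (redshift), so the source is receding.
λ'/λ₀ = √((1 + β)/(1 − β)) for a receding source ⇒ β = (r² − 1)/(r² + 1) with r = λ'/λ₀.
β = (1.5155 − 1)/(1.5155 + 1) ≈ 0.205.

0.205c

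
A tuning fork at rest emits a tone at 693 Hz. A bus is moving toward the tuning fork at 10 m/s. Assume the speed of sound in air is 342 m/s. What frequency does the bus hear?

713 Hz

Moving observer, stationary source: f' = f · (v + v_o)/v.
f' = 693 × (342 + 10)/342 = 693 × 352/342 ≈ 713 Hz.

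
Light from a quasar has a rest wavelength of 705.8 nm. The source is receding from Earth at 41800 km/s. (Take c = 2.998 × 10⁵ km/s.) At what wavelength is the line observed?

812.1 nm

β = v/c = 41800/299800 = 0.1394.
Relativistic Doppler for wavelength: λ' = λ₀ · √((1 + β)/(1 − β)).
λ' = 705.8 × √(1.1394/0.8606) = 705.8 × 1.15067 ≈ 812.1 nm.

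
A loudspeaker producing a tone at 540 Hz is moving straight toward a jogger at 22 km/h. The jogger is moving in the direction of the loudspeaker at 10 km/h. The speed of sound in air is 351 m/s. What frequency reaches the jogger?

22 km/h = 6.111 m/s; 10 km/h = 2.778 m/s.
Both move, so f' = f · (v + v_o)/(v − v_s).
f' = 540 × (351 + 2.778)/(351 − 6.111) = 540 × 353.78/344.89 ≈ 554 Hz.

554 Hz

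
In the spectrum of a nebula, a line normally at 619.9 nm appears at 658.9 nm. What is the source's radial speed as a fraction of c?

0.061

λ'/λ₀ = 1.0629 > 1 (redshift), so the source is receding.
λ'/λ₀ = √((1 + β)/(1 − β)) for a receding source ⇒ β = (r² − 1)/(r² + 1) with r = λ'/λ₀.
β = (1.1298 − 1)/(1.1298 + 1) ≈ 0.061.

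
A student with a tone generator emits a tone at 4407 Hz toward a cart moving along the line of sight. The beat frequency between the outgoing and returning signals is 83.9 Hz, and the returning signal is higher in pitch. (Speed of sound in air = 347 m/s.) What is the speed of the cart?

3.3 m/s

Double Doppler shift off a moving reflector: f₂ = f₀ · (v + u)/(v − u) (u > 0 toward emitter).
Returning signal is higher, so f₂ = f₀ + Δf = 4407 + 83.9 = 4490.9 Hz.
Rearranging, u = v · (f₂ − f₀)/(f₂ + f₀) = 347 × 83.9/8897.9 ≈ 3.3 m/s.
So the cart is moving at 3.3 m/s toward the emitter.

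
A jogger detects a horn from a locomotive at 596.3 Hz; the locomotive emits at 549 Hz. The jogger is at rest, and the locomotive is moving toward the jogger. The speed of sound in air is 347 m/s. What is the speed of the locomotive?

f' = f · v/(v − v_s) ⇒ v_s = v · |1 − f/f'|.
v_s = 347 × |1 − 549/596.3| = 347 × 0.07932 ≈ 28 m/s.

28 m/s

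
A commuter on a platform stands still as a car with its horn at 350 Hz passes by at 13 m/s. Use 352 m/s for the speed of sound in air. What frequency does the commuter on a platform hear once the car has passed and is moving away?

338 Hz

Receding: f₂ = f · v/(v + v_s) = 350 × 352/365 ≈ 338 Hz.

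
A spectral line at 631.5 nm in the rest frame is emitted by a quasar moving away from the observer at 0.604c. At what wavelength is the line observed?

Relativistic Doppler for wavelength: λ' = λ₀ · √((1 + β)/(1 − β)).
λ' = 631.5 × √(1.6040/0.3960) = 631.5 × 2.01259 ≈ 1270.9 nm.

1270.9 nm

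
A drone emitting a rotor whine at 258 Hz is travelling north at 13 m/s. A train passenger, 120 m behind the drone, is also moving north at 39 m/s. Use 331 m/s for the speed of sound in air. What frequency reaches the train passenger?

The train passenger is behind, so the drone is moving away from it while the train passenger is moving toward the drone.
General Doppler shift: f' = f · (v + v_o)/(v + v_s).
f' = 258 × (331 + 39)/(331 + 13) = 258 × 370/344 ≈ 278 Hz.

278 Hz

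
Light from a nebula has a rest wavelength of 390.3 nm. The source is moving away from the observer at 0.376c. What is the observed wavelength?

579.6 nm

Relativistic Doppler for wavelength: λ' = λ₀ · √((1 + β)/(1 − β)).
λ' = 390.3 × √(1.3760/0.6240) = 390.3 × 1.48497 ≈ 579.6 nm.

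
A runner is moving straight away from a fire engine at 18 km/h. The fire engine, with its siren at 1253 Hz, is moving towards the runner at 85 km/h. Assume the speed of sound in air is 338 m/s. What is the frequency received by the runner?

85 km/h = 23.61 m/s; 18 km/h = 5 m/s.
With source approaching and observer receding, f' = f · (v − v_o)/(v − v_s).
f' = 1253 × (338 − 5)/(338 − 23.61) = 1253 × 333/314.39 ≈ 1327 Hz.

1327 Hz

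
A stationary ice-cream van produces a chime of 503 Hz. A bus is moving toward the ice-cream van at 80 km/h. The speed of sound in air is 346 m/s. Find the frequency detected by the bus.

535 Hz

80 km/h = 22.22 m/s.
Moving observer, stationary source: f' = f · (v + v_o)/v.
f' = 503 × (346 + 22.22)/346 = 503 × 368.22/346 ≈ 535 Hz.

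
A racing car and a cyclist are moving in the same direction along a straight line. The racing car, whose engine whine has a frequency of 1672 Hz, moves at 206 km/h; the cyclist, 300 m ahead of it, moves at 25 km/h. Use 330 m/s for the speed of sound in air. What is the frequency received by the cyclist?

206 km/h = 57.22 m/s; 25 km/h = 6.944 m/s.
The cyclist is ahead, so the racing car is moving toward it while the cyclist is moving away from the racing car.
General Doppler shift: f' = f · (v − v_o)/(v − v_s).
f' = 1672 × (330 − 6.944)/(330 − 57.22) = 1672 × 323.06/272.78 ≈ 1980 Hz.

1980 Hz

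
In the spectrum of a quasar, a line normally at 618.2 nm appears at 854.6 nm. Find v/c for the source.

λ'/λ₀ = 1.3824 > 1 (redshift), so the source is receding.
λ'/λ₀ = √((1 + β)/(1 − β)) for a receding source ⇒ β = (r² − 1)/(r² + 1) with r = λ'/λ₀.
β = (1.9110 − 1)/(1.9110 + 1) ≈ 0.313.

0.313c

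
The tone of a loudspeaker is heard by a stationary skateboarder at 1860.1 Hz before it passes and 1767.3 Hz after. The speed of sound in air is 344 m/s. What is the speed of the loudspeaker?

8.8 m/s

f₁/f₂ = (v + v_s)/(v − v_s), so v_s = v · (f₁ − f₂)/(f₁ + f₂).
v_s = 344 × (1860.1 − 1767.3)/(1860.1 + 1767.3) = 344 × 92.8/3627.4 ≈ 8.8 m/s.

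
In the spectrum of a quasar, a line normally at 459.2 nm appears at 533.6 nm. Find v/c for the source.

0.149

λ'/λ₀ = 1.1620 > 1 (redshift), so the source is receding.
λ'/λ₀ = √((1 + β)/(1 − β)) for a receding source ⇒ β = (r² − 1)/(r² + 1) with r = λ'/λ₀.
β = (1.3503 − 1)/(1.3503 + 1) ≈ 0.149.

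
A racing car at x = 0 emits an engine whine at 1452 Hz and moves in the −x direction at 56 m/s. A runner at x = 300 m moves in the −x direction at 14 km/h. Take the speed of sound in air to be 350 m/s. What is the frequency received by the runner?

14 km/h = 3.889 m/s.
The observer lies on the +x side, so the source is heading away from the observer and the observer is heading toward the source.
General Doppler shift: f' = f · (v + v_o)/(v + v_s).
f' = 1452 × (350 + 3.889)/(350 + 56) = 1452 × 353.89/406 ≈ 1266 Hz.

1266 Hz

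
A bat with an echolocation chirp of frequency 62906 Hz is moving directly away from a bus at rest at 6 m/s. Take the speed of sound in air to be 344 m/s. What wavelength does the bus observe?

With the source moving away from a stationary observer, f' = f · v/(v + v_s).
f' = 62906 × 344/(344 + 6) ≈ 61828 Hz.
λ' = v/f' = 344/61827.6 ≈ 5.56 mm.

5.56 mm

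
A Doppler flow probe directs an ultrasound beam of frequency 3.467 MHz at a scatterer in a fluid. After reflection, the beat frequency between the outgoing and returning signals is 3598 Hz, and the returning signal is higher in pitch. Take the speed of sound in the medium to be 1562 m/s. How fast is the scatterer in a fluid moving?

0.81 m/s

Double Doppler shift off a moving reflector: f₂ = f₀ · (v + u)/(v − u) (u > 0 toward emitter).
Returning signal is higher, so f₂ = f₀ + Δf = 3467000 + 3598 = 3470598 Hz.
Rearranging, u = v · (f₂ − f₀)/(f₂ + f₀) = 1562 × 3598/6937598 ≈ 0.81 m/s.
So the scatterer in a fluid is moving at 0.81 m/s toward the emitter.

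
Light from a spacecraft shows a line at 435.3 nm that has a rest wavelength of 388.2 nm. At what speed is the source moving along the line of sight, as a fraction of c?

0.114

λ'/λ₀ = 1.1213 > 1 (redshift), so the source is receding.
λ'/λ₀ = √((1 + β)/(1 − β)) for a receding source ⇒ β = (r² − 1)/(r² + 1) with r = λ'/λ₀.
β = (1.2574 − 1)/(1.2574 + 1) ≈ 0.114.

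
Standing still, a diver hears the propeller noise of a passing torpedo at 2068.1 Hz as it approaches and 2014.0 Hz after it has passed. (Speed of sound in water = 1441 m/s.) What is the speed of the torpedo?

19.1 m/s

f₁/f₂ = (v + v_s)/(v − v_s), so v_s = v · (f₁ − f₂)/(f₁ + f₂).
v_s = 1441 × (2068.1 − 2014.0)/(2068.1 + 2014.0) = 1441 × 54.1/4082.1 ≈ 19.1 m/s.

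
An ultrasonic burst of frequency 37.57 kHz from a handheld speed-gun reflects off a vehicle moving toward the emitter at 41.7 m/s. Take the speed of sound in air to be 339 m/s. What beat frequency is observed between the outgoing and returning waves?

10539 Hz

The vehicle first receives the wave as a moving observer: f₁ = f₀ · (v + u)/v = 37.57 × (339 + 41.7)/339 ≈ 42.19 kHz.
On reflection it acts as a source moving toward the stationary detector: f₂ = f₁ · v/(v − u) = 42.19 × 339/297.3 ≈ 48.11 kHz.
Equivalently f₂ = f₀ · (v + u)/(v − u).
Beat frequency (with f₀ = 37570 Hz): |f₂ − f₀| = 2u·f₀/(v − u) = 2 × 41.7 × 37570/297.3 ≈ 10539 Hz.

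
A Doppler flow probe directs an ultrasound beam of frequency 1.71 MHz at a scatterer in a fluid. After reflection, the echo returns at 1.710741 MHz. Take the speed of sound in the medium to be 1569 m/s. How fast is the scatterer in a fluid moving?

0.34 m/s

Double Doppler shift off a moving reflector: f₂ = f₀ · (v + u)/(v − u) (u > 0 toward emitter).
Rearranging, u = v · (f₂ − f₀)/(f₂ + f₀) = 1569 × 0.000741/3.420741 ≈ 0.34 m/s.
So the scatterer in a fluid is moving at 0.34 m/s toward the emitter.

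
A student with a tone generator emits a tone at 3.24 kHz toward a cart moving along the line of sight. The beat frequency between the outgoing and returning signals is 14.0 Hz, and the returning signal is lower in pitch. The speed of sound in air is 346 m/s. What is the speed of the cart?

0.75 m/s

Double Doppler shift off a moving reflector: f₂ = f₀ · (v + u)/(v − u) (u > 0 toward emitter).
Returning signal is lower, so f₂ = f₀ − Δf = 3240 − 14 = 3226 Hz.
Rearranging, u = v · (f₂ − f₀)/(f₂ + f₀) = 346 × -14/6466 ≈ -0.75 m/s.
So the cart is moving at 0.75 m/s away from the emitter.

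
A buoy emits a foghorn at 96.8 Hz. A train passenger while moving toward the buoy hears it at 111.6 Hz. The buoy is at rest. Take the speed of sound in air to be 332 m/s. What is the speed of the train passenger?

f' = f · (v + v_o)/v ⇒ v_o = v · |f'/f − 1|.
v_o = 332 × |111.6/96.8 − 1| = 332 × 0.1529 ≈ 51 m/s.

51 m/s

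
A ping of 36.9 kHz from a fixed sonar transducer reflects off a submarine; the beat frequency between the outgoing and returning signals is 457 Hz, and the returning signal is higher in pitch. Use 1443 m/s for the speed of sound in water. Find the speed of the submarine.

Double Doppler shift off a moving reflector: f₂ = f₀ · (v + u)/(v − u) (u > 0 toward emitter).
Returning signal is higher, so f₂ = f₀ + Δf = 36900 + 457 = 37357 Hz.
Rearranging, u = v · (f₂ − f₀)/(f₂ + f₀) = 1443 × 457/74257 ≈ 8.9 m/s.
So the submarine is moving at 8.9 m/s toward the emitter.

8.9 m/s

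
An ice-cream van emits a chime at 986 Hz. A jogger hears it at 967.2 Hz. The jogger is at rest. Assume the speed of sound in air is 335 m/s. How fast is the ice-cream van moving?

f' < f, so the ice-cream van is receding.
f' = f · v/(v + v_s) ⇒ v_s = v · |1 − f/f'|.
v_s = 335 × |1 − 986/967.2| = 335 × 0.01944 ≈ 6.5 m/s.

6.5 m/s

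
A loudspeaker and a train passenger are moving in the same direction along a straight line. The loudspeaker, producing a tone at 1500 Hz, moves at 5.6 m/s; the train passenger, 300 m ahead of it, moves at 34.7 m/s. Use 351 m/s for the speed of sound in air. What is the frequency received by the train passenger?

The train passenger is ahead, so the loudspeaker is moving toward it while the train passenger is moving away from the loudspeaker.
With source approaching and observer receding, f' = f · (v − v_o)/(v − v_s).
f' = 1500 × (351 − 34.7)/(351 − 5.6) = 1500 × 316.3/345.4 ≈ 1374 Hz.

1374 Hz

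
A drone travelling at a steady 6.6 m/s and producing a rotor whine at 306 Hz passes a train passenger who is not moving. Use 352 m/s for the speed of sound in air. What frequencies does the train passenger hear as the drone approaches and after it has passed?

312 Hz approaching; 300 Hz receding

Approaching: f₁ = f · v/(v − v_s) = 306 × 352/345.4 ≈ 312 Hz.
Receding: f₂ = f · v/(v + v_s) = 306 × 352/358.6 ≈ 300 Hz.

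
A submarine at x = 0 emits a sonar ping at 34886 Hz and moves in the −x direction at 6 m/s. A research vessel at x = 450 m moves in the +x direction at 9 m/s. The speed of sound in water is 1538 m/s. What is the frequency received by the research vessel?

The observer lies on the +x side, so the source is heading away from the observer and the observer is heading away from the source.
Both move, so f' = f · (v − v_o)/(v + v_s).
f' = 34886 × (1538 − 9)/(1538 + 6) = 34886 × 1529/1544 ≈ 34547 Hz.

34547 Hz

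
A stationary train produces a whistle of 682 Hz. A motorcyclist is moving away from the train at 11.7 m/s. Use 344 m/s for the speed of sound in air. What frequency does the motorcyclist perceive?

Moving observer, stationary source: f' = f · (v − v_o)/v.
f' = 682 × (344 − 11.7)/344 = 682 × 332.3/344 ≈ 659 Hz.

659 Hz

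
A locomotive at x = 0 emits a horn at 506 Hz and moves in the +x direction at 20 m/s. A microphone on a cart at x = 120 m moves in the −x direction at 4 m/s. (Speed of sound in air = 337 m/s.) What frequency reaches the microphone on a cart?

The observer lies on the +x side, so the source is heading toward the observer and the observer is heading toward the source.
Both move, so f' = f · (v + v_o)/(v − v_s).
f' = 506 × (337 + 4)/(337 − 20) = 506 × 341/317 ≈ 544 Hz.

544 Hz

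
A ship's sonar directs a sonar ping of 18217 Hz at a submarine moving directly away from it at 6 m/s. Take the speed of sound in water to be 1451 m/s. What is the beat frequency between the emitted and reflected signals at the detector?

150 Hz

At the submarine (a moving observer), f₁ = f₀ · (v − u)/v = 18217 × 1445/1451 ≈ 18141.7 Hz.
On reflection it acts as a source moving away from the stationary detector: f₂ = f₁ · v/(v + u) = 18141.7 × 1451/1457 ≈ 18067.0 Hz.
Beat frequency: |f₂ − f₀| = 2u·f₀/(v + u) = 2 × 6 × 18217/1457 ≈ 150 Hz.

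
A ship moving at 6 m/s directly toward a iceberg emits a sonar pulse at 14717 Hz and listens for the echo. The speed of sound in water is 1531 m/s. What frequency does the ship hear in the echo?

The iceberg receives the sound from a moving source: f₁ = f₀ · v/(v − v_e) = 14717 × 1531/1525 ≈ 14775 Hz.
On the return leg the ship is a moving observer: f₂ = f₁ · (v + v_e)/v = 14775 × 1537/1531 ≈ 14833 Hz.
Equivalently f₂ = f₀ · (v + v_e)/(v − v_e).

14833 Hz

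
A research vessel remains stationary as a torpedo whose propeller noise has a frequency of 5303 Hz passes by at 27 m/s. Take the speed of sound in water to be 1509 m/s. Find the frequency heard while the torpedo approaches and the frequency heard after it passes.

Approaching: f₁ = f · v/(v − v_s) = 5303 × 1509/1482 ≈ 5400 Hz.
Receding: f₂ = f · v/(v + v_s) = 5303 × 1509/1536 ≈ 5210 Hz.

5400 Hz approaching; 5210 Hz receding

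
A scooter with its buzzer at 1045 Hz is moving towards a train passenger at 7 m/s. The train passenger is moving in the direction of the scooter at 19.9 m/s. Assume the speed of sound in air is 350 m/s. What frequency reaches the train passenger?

1127 Hz

Both move, so f' = f · (v + v_o)/(v − v_s).
f' = 1045 × (350 + 19.9)/(350 − 7) = 1045 × 369.9/343 ≈ 1127 Hz.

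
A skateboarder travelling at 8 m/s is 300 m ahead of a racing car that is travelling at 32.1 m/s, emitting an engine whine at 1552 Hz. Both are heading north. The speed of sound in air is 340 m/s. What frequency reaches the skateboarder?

1673 Hz

The skateboarder is ahead, so the racing car is moving toward it while the skateboarder is moving away from the racing car.
Both move, so f' = f · (v − v_o)/(v − v_s).
f' = 1552 × (340 − 8)/(340 − 32.1) = 1552 × 332/307.9 ≈ 1673 Hz.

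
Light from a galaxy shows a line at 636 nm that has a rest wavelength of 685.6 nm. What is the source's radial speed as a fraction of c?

0.075c

λ'/λ₀ = 0.9277 < 1 (blueshift), so the source is approaching.
λ'/λ₀ = √((1 − β)/(1 + β)) for an approaching source ⇒ β = (1 − r²)/(1 + r²) with r = λ'/λ₀.
β = (1 − 0.8605)/(1 + 0.8605) ≈ 0.075.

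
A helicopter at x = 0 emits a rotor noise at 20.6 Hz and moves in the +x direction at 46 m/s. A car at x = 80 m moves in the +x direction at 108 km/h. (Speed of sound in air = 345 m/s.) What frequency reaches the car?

21.7 Hz

108 km/h = 30 m/s.
The observer lies on the +x side, so the source is heading toward the observer and the observer is heading away from the source.
Both move, so f' = f · (v − v_o)/(v − v_s).
f' = 20.6 × (345 − 30)/(345 − 46) = 20.6 × 315/299 ≈ 21.7 Hz.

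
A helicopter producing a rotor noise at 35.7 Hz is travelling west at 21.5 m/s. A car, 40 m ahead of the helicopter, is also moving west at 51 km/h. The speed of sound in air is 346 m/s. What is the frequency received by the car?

36.5 Hz

51 km/h = 14.17 m/s.
The car is ahead, so the helicopter is moving toward it while the car is moving away from the helicopter.
Both move, so f' = f · (v − v_o)/(v − v_s).
f' = 35.7 × (346 − 14.17)/(346 − 21.5) = 35.7 × 331.83/324.5 ≈ 36.5 Hz.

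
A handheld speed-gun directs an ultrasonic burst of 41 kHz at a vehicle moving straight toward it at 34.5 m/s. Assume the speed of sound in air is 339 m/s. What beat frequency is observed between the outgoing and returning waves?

At the vehicle (a moving observer), f₁ = f₀ · (v + u)/v = 41 × 373.5/339 ≈ 45.17 kHz.
On reflection it acts as a source moving toward the stationary detector: f₂ = f₁ · v/(v − u) = 45.17 × 339/304.5 ≈ 50.29 kHz.
Equivalently f₂ = f₀ · (v + u)/(v − u).
Beat frequency (with f₀ = 41000 Hz): |f₂ − f₀| = 2u·f₀/(v − u) = 2 × 34.5 × 41000/304.5 ≈ 9291 Hz.

9291 Hz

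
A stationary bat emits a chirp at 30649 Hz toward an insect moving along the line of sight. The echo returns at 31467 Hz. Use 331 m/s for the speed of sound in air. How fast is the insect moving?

Double Doppler shift off a moving reflector: f₂ = f₀ · (v + u)/(v − u) (u > 0 toward emitter).
Rearranging, u = v · (f₂ − f₀)/(f₂ + f₀) = 331 × 818/62116 ≈ 4.4 m/s.
So the insect is moving at 4.4 m/s toward the emitter.

4.4 m/s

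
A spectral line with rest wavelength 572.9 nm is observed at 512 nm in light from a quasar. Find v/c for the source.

λ'/λ₀ = 0.8937 < 1 (blueshift), so the source is approaching.
λ'/λ₀ = √((1 − β)/(1 + β)) for an approaching source ⇒ β = (1 − r²)/(1 + r²) with r = λ'/λ₀.
β = (1 − 0.7987)/(1 + 0.7987) ≈ 0.112.

0.112c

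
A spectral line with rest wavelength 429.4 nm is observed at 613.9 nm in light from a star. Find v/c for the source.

λ'/λ₀ = 1.4297 > 1 (redshift), so the source is receding.
λ'/λ₀ = √((1 + β)/(1 − β)) for a receding source ⇒ β = (r² − 1)/(r² + 1) with r = λ'/λ₀.
β = (2.0440 − 1)/(2.0440 + 1) ≈ 0.343.

0.343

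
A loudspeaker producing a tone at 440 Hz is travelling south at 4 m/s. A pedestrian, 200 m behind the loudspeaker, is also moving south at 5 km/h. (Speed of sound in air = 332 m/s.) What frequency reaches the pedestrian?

5 km/h = 1.389 m/s.
The pedestrian is behind, so the loudspeaker is moving away from it while the pedestrian is moving toward the loudspeaker.
Both move, so f' = f · (v + v_o)/(v + v_s).
f' = 440 × (332 + 1.389)/(332 + 4) = 440 × 333.39/336 ≈ 437 Hz.

437 Hz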